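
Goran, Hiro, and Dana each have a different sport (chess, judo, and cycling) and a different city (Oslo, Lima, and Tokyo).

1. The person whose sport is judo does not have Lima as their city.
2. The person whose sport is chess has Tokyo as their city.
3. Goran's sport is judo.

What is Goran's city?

Oslo

With clues 1–3, Lima and Tokyo are impossible for Goran's city.
That leaves Oslo.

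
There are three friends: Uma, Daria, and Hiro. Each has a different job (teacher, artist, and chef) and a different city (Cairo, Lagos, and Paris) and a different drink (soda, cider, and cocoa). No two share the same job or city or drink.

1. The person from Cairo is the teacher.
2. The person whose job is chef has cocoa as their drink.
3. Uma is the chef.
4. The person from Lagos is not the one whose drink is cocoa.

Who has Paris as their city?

With clues 1–4, Daria and Hiro are impossible for the one with city Paris.
That leaves Uma.

Uma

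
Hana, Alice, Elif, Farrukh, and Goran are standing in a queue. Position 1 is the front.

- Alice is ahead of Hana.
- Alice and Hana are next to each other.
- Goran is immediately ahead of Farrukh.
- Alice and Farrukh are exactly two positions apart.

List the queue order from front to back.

From clue 1: Hana is in {2,3,4,5}.
From clues 1–3: Elif is in {1,3,5}.
From clues 1–4: Goran → position 1, Farrukh → position 2, Elif → position 3, Alice → position 4, Hana → position 5.

Goran, Farrukh, Elif, Alice, Hana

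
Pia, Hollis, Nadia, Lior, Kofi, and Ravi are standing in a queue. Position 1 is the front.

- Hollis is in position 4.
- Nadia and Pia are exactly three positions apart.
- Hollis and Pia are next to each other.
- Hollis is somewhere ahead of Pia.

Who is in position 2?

Nadia

With clue 1, Hollis is ruled out for position 2.
With clues 1–3, Pia is ruled out for position 2.
With clues 1–4, Kofi, Lior, and Ravi are ruled out for position 2.
So position 2 is Nadia.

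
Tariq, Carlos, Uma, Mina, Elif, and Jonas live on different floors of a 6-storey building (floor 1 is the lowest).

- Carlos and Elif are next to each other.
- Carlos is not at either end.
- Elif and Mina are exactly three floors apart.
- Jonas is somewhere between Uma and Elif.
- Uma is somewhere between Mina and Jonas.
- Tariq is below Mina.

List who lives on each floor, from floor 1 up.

Tariq, Carlos, Elif, Jonas, Uma, Mina

From clues 1–2: Carlos is in {2,3,4,5}.
From clues 1–5: Tariq is in {1,6}.
From clues 1–6: Tariq → floor 1, Carlos → floor 2, Elif → floor 3, Jonas → floor 4, Uma → floor 5, Mina → floor 6.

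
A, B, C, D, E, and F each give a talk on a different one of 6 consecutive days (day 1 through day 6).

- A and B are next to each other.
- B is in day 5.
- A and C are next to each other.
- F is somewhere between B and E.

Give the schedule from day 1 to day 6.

E, F, C, A, B, D

From clues 1–2: B → day 5.
From clues 1–3: C → day 3, A → day 4.
From clues 1–4: E → day 1, F → day 2, D → day 6.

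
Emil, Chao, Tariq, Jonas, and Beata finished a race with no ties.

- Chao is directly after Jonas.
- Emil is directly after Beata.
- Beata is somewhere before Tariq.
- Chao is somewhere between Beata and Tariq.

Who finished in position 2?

Emil

With clues 1–2, Tariq is ruled out for place 2.
With clues 1–3, Beata and Jonas are ruled out for place 2.
With clues 1–4, Chao is ruled out for place 2.
So place 2 is Emil.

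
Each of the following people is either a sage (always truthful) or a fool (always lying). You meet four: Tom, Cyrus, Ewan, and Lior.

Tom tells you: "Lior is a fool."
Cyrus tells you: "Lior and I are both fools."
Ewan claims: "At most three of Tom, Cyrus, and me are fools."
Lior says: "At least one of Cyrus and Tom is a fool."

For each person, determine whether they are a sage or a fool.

Tom: fool, Cyrus: fool, Ewan: sage, Lior: sage

Regardless of anyone's role, Ewan's statement is true, so Ewan is a sage.
Consider Tom. Suppose Tom is a sage.
Then no assignment of the remaining roles makes every statement match its speaker's type — contradiction.
So Tom is a fool.
With that fixed, Lior's statement is true, so Lior is a sage.
With that fixed, Cyrus's statement is false, so Cyrus is a fool.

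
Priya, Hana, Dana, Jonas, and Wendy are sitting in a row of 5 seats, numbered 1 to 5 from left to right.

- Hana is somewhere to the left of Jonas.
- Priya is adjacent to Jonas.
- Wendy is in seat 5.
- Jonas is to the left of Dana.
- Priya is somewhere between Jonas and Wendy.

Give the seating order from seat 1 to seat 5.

From clue 1: Hana is in {1,2,3,4}.
From clues 1–2: Hana is in {1,2,3}.
From clues 1–3: Wendy → seat 5.
From clues 1–4: Hana → seat 1, Dana → seat 4.
From clues 1–5: Jonas → seat 2, Priya → seat 3.

Hana, Jonas, Priya, Dana, Wendy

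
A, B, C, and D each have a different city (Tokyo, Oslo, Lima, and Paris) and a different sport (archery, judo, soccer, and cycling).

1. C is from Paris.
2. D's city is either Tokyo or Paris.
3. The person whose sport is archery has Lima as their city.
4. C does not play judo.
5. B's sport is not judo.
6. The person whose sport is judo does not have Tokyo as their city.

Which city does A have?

Oslo

Clue 1 rules out Paris for A's city.
With clues 1–2, Tokyo is impossible for A's city.
With clues 1–6, Lima is impossible for A's city.
That leaves Oslo.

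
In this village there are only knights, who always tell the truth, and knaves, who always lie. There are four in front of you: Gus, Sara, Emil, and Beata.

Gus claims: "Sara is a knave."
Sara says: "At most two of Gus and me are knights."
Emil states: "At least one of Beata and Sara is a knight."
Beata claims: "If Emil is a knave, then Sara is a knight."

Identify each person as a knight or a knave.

Regardless of anyone's role, Sara's statement is true, so Sara is a knight.
With that fixed, Emil's statement is true, so Emil is a knight.
With that fixed, Beata's statement is true, so Beata is a knight.
With that fixed, Gus's statement is false, so Gus is a knave.

Gus: knave, Sara: knight, Emil: knight, Beata: knight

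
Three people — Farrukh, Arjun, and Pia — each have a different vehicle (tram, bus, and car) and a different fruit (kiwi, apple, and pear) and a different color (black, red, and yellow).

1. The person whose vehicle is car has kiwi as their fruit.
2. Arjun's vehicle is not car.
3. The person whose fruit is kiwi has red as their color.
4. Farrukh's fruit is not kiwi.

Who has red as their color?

Pia

With clues 1–3, Arjun is impossible for the one with color red.
With clues 1–4, Farrukh is impossible for the one with color red.
That leaves Pia.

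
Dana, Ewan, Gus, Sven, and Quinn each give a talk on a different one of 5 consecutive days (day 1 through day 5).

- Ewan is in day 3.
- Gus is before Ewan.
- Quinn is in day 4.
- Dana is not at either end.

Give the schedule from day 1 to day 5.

From clue 1: Ewan → day 3.
From clues 1–2: Gus is in {1,2}.
From clues 1–3: Quinn → day 4.
From clues 1–4: Gus → day 1, Dana → day 2, Sven → day 5.

Gus, Dana, Ewan, Quinn, Sven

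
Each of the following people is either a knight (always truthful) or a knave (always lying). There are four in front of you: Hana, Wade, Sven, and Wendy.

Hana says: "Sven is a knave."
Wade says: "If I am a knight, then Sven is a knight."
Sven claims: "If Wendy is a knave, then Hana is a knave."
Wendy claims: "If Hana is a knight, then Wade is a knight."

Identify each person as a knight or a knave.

Consider Hana. Suppose Hana is a knight.
Then no assignment of the remaining roles makes every statement match its speaker's type — contradiction.
So Hana is a knave.
With that fixed, Sven's statement is true, so Sven is a knight.
With that fixed, Wendy's statement is true, so Wendy is a knight.
With that fixed, Wade's statement is true, so Wade is a knight.

Hana: knave, Wade: knight, Sven: knight, Wendy: knight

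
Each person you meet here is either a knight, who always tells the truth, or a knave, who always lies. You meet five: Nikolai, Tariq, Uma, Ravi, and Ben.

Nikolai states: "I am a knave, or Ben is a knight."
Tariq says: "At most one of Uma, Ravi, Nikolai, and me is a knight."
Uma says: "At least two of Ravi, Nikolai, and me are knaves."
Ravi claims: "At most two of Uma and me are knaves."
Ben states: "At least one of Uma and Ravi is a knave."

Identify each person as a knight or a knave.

Nikolai: knight, Tariq: knave, Uma: knave, Ravi: knight, Ben: knight

Regardless of anyone's role, Ravi's statement is true, so Ravi is a knight.
Consider Nikolai. Suppose Nikolai is a knave.
Then Nikolai's own statement would have to be false, but it can't be — contradiction.
So Nikolai is a knight.
With that fixed, Tariq's statement is false, so Tariq is a knave.
With that fixed, Uma's statement is false, so Uma is a knave.
With that fixed, Ben's statement is true, so Ben is a knight.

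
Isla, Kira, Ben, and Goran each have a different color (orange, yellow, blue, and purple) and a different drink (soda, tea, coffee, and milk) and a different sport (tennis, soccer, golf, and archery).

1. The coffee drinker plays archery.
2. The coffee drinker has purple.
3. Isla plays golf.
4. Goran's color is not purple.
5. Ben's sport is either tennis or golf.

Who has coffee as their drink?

Kira

With clues 1–3, Isla is impossible for the one with drink coffee.
With clues 1–4, Goran is impossible for the one with drink coffee.
With clues 1–5, Ben is impossible for the one with drink coffee.
That leaves Kira.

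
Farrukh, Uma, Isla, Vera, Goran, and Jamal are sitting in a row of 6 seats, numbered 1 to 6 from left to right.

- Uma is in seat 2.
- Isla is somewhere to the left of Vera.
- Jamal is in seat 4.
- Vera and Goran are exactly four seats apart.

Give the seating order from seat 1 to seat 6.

Goran, Uma, Isla, Jamal, Vera, Farrukh

From clue 1: Uma → seat 2.
From clues 1–2: Isla is in {1,3,4,5}.
From clues 1–3: Jamal → seat 4.
From clues 1–4: Goran → seat 1, Isla → seat 3, Vera → seat 5, Farrukh → seat 6.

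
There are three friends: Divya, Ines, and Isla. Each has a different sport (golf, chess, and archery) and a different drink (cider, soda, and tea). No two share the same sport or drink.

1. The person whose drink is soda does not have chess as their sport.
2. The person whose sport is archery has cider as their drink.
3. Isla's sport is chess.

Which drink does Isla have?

tea

With clues 1–3, cider and soda are impossible for Isla's drink.
That leaves tea.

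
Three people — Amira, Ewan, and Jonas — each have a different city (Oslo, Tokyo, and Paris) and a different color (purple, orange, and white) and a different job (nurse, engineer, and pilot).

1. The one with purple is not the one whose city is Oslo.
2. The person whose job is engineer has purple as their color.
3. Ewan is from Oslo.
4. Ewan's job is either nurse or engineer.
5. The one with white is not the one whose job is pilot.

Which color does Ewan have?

With clues 1–3, purple is impossible for Ewan's color.
With clues 1–5, orange is impossible for Ewan's color.
That leaves white.

white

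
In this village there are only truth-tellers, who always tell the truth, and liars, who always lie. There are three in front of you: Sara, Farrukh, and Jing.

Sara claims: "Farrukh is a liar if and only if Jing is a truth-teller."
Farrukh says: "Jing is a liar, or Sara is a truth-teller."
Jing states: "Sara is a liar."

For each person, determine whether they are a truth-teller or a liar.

Sara: truth-teller, Farrukh: truth-teller, Jing: liar

Consider Sara. Suppose Sara is a liar.
Then no assignment of the remaining roles makes every statement match its speaker's type — contradiction.
So Sara is a truth-teller.
With that fixed, Farrukh's statement is true, so Farrukh is a truth-teller.
With that fixed, Jing's statement is false, so Jing is a liar.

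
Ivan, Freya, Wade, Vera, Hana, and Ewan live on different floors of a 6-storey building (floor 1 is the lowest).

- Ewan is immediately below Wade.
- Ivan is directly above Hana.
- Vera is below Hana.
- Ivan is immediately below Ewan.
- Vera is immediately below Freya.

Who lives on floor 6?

Wade

With clue 1, Ewan is ruled out for floor 6.
With clues 1–2, Hana is ruled out for floor 6.
With clues 1–3, Vera is ruled out for floor 6.
With clues 1–4, Ivan is ruled out for floor 6.
With clues 1–5, Freya is ruled out for floor 6.
So floor 6 is Wade.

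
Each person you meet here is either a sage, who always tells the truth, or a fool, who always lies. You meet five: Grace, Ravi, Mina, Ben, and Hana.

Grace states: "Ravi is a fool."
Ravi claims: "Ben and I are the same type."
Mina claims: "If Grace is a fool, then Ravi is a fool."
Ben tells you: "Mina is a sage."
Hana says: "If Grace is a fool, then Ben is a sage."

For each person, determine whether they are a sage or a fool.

Consider Grace. Suppose Grace is a fool.
Then no assignment of the remaining roles makes every statement match its speaker's type — contradiction.
So Grace is a sage.
With that fixed, Mina's statement is true, so Mina is a sage.
With that fixed, Ben's statement is true, so Ben is a sage.
With that fixed, Hana's statement is true, so Hana is a sage.
Consider Ravi. Suppose Ravi is a sage.
Then Grace's statement comes out false, contradicting Grace being a sage.
So Ravi is a fool.

Grace: sage, Ravi: fool, Mina: sage, Ben: sage, Hana: sage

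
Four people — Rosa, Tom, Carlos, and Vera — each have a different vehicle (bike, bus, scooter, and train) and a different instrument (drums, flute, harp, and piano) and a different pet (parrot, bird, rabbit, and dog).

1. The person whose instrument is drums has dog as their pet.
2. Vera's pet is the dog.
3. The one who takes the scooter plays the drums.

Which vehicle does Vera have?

With clues 1–3, bike, bus, and train are impossible for Vera's vehicle.
That leaves scooter.

scooter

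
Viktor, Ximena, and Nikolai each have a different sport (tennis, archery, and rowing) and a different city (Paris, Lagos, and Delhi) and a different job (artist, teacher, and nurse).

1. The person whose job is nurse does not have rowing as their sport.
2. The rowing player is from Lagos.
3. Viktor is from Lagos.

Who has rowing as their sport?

With clues 1–3, Nikolai and Ximena are impossible for the one with sport rowing.
That leaves Viktor.

Viktor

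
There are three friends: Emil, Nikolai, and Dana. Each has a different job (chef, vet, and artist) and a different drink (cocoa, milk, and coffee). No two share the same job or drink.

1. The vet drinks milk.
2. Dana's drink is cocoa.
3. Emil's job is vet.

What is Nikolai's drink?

coffee

With clues 1–2, cocoa is impossible for Nikolai's drink.
With clues 1–3, milk is impossible for Nikolai's drink.
That leaves coffee.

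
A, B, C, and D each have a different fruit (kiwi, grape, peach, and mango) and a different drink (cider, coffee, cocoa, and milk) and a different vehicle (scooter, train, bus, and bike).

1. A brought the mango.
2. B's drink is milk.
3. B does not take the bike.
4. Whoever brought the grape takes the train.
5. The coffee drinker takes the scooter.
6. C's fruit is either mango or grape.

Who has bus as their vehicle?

With clues 1–6, A, C, and D are impossible for the one with vehicle bus.
That leaves B.

B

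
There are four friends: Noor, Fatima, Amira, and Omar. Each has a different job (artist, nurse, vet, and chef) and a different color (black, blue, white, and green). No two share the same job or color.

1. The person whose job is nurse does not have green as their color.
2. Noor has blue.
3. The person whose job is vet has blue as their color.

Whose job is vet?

Noor

With clues 1–3, Amira, Fatima, and Omar are impossible for the one with job vet.
That leaves Noor.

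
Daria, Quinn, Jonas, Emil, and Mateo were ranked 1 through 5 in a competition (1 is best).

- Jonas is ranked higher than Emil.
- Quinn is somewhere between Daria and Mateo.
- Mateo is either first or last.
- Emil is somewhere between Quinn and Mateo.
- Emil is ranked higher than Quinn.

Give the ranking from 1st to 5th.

Mateo, Jonas, Emil, Quinn, Daria

From clue 1: Jonas is in {1,2,3,4}.
From clues 1–2: Quinn is in {2,3,4}.
From clues 1–3: Mateo is in {1,5}.
From clues 1–4: Emil is in {3,4}.
From clues 1–5: Mateo → rank 1, Jonas → rank 2, Emil → rank 3, Quinn → rank 4, Daria → rank 5.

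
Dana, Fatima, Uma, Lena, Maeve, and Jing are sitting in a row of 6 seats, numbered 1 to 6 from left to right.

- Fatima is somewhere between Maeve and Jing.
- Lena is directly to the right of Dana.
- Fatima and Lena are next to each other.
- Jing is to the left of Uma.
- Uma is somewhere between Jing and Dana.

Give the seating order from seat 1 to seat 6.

From clue 1: Fatima is in {2,3,4,5}.
From clues 1–3: Dana is in {2,3}.
From clues 1–5: Jing → seat 1, Uma → seat 2, Dana → seat 3, Lena → seat 4, Fatima → seat 5, Maeve → seat 6.

Jing, Uma, Dana, Lena, Fatima, Maeve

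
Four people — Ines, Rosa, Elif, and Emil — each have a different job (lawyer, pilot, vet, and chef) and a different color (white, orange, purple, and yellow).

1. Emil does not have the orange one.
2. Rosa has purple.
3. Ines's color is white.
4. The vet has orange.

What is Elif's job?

With clues 1–4, chef, lawyer, and pilot are impossible for Elif's job.
That leaves vet.

vet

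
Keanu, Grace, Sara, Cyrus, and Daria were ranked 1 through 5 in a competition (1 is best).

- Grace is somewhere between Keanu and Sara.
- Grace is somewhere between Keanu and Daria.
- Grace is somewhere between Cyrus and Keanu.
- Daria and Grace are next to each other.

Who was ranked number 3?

With clues 1–2, Keanu is ruled out for rank 3.
With clues 1–3, Grace is ruled out for rank 3.
With clues 1–4, Cyrus and Sara are ruled out for rank 3.
So rank 3 is Daria.

Daria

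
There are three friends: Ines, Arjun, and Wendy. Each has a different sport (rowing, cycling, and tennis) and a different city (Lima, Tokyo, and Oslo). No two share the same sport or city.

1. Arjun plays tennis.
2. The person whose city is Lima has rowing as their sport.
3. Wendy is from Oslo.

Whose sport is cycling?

Clue 1 rules out Arjun for the one with sport cycling.
With clues 1–3, Ines is impossible for the one with sport cycling.
That leaves Wendy.

Wendy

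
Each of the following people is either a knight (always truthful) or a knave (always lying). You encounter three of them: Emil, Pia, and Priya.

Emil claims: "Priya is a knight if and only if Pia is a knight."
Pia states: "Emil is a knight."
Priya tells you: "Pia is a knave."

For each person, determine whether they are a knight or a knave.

Emil: knave, Pia: knave, Priya: knight

Consider Emil. Suppose Emil is a knight.
Then no assignment of the remaining roles makes every statement match its speaker's type — contradiction.
So Emil is a knave.
With that fixed, Pia's statement is false, so Pia is a knave.
With that fixed, Priya's statement is true, so Priya is a knight.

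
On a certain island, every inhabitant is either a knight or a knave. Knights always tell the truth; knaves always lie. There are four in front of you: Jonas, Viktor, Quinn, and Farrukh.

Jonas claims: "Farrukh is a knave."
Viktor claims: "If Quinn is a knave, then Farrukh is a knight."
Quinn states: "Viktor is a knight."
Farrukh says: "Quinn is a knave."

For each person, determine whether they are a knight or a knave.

Jonas: knight, Viktor: knight, Quinn: knight, Farrukh: knave

Consider Jonas. Suppose Jonas is a knave.
Then no assignment of the remaining roles makes every statement match its speaker's type — contradiction.
So Jonas is a knight.
Consider Viktor. Suppose Viktor is a knave.
Then no assignment of the remaining roles makes every statement match its speaker's type — contradiction.
So Viktor is a knight.
With that fixed, Quinn's statement is true, so Quinn is a knight.
With that fixed, Farrukh's statement is false, so Farrukh is a knave.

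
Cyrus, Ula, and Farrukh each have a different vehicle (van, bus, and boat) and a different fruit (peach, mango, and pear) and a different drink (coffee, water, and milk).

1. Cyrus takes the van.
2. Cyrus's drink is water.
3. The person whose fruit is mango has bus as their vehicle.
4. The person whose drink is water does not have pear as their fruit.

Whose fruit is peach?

With clues 1–4, Farrukh and Ula are impossible for the one with fruit peach.
That leaves Cyrus.

Cyrus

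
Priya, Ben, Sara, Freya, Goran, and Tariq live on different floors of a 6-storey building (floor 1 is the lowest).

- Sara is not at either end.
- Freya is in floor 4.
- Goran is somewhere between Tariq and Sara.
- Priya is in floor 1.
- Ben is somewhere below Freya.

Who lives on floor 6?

Tariq

With clue 1, Sara is ruled out for floor 6.
With clues 1–2, Freya is ruled out for floor 6.
With clues 1–3, Goran is ruled out for floor 6.
With clues 1–4, Priya is ruled out for floor 6.
With clues 1–5, Ben is ruled out for floor 6.
So floor 6 is Tariq.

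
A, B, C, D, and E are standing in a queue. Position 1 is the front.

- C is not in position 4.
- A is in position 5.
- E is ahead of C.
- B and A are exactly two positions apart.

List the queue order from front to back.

E, C, B, D, A

From clue 1: C is in {1,2,3,5}.
From clues 1–2: A → position 5.
From clues 1–3: C is in {2,3}.
From clues 1–4: E → position 1, C → position 2, B → position 3, D → position 4.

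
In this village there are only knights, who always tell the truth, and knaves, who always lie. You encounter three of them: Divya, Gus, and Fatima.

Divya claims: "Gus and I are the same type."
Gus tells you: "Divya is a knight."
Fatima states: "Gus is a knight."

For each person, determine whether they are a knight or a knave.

Divya: knight, Gus: knight, Fatima: knight

Consider Divya. Suppose Divya is a knave.
Then no assignment of the remaining roles makes every statement match its speaker's type — contradiction.
So Divya is a knight.
With that fixed, Gus's statement is true, so Gus is a knight.
With that fixed, Fatima's statement is true, so Fatima is a knight.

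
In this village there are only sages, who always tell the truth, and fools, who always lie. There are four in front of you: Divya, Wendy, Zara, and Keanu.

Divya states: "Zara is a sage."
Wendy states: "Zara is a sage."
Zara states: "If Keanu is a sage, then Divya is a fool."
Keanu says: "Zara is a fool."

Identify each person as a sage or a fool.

Consider Divya. Suppose Divya is a fool.
Then no assignment of the remaining roles makes every statement match its speaker's type — contradiction.
So Divya is a sage.
Consider Wendy. Suppose Wendy is a fool.
Then no assignment of the remaining roles makes every statement match its speaker's type — contradiction.
So Wendy is a sage.
Consider Zara. Suppose Zara is a fool.
Then Divya's statement comes out false, contradicting Divya being a sage.
So Zara is a sage.
With that fixed, Keanu's statement is false, so Keanu is a fool.

Divya: sage, Wendy: sage, Zara: sage, Keanu: fool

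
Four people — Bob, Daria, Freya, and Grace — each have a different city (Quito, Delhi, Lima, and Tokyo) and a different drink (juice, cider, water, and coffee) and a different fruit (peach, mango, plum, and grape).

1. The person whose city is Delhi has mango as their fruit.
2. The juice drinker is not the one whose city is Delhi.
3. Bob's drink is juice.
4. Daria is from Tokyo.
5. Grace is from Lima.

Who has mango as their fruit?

With clues 1–3, Bob is impossible for the one with fruit mango.
With clues 1–4, Daria is impossible for the one with fruit mango.
With clues 1–5, Grace is impossible for the one with fruit mango.
That leaves Freya.

Freya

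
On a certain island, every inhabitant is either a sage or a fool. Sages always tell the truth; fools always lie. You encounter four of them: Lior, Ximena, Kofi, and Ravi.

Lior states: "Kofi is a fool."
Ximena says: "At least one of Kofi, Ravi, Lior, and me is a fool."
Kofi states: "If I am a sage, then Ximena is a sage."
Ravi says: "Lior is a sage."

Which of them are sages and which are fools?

Lior: fool, Ximena: sage, Kofi: sage, Ravi: fool

Consider Lior. Suppose Lior is a sage.
Then no assignment of the remaining roles makes every statement match its speaker's type — contradiction.
So Lior is a fool.
With that fixed, Ximena's statement is true, so Ximena is a sage.
With that fixed, Kofi's statement is true, so Kofi is a sage.
With that fixed, Ravi's statement is false, so Ravi is a fool.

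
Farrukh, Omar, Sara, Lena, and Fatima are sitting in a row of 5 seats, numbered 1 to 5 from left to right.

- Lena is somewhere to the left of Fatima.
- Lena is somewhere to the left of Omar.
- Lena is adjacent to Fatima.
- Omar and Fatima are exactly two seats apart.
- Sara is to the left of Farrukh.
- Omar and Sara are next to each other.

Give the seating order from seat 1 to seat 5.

Lena, Fatima, Sara, Omar, Farrukh

From clue 1: Lena is in {1,2,3,4}.
From clues 1–2: Lena is in {1,2,3}.
From clues 1–3: Omar is in {3,4,5}.
From clues 1–4: Omar is in {4,5}.
From clues 1–5: Farrukh is in {4,5}.
From clues 1–6: Lena → seat 1, Fatima → seat 2, Sara → seat 3, Omar → seat 4, Farrukh → seat 5.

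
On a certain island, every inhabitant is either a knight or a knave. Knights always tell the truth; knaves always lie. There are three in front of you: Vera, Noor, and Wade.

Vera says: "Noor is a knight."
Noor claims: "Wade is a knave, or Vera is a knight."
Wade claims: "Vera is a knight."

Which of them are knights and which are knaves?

Vera: knight, Noor: knight, Wade: knight

Consider Vera. Suppose Vera is a knave.
Then no assignment of the remaining roles makes every statement match its speaker's type — contradiction.
So Vera is a knight.
With that fixed, Noor's statement is true, so Noor is a knight.
With that fixed, Wade's statement is true, so Wade is a knight.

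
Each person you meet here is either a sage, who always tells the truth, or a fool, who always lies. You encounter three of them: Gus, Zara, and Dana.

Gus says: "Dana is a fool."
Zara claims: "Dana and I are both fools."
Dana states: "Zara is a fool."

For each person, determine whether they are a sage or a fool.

Gus: fool, Zara: fool, Dana: sage

Consider Gus. Suppose Gus is a sage.
Then no assignment of the remaining roles makes every statement match its speaker's type — contradiction.
So Gus is a fool.
Consider Zara. Suppose Zara is a sage.
Then Zara's own statement would have to be true, but it can't be — contradiction.
So Zara is a fool.
With that fixed, Dana's statement is true, so Dana is a sage.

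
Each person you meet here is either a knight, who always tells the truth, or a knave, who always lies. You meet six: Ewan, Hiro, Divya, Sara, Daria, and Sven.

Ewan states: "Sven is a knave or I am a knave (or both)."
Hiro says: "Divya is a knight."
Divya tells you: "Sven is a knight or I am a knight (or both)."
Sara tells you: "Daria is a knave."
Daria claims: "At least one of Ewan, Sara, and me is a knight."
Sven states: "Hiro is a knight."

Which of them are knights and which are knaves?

Ewan: knight, Hiro: knave, Divya: knave, Sara: knave, Daria: knight, Sven: knave

Consider Ewan. Suppose Ewan is a knave.
Then Ewan's own statement would have to be false, but it can't be — contradiction.
So Ewan is a knight.
With that fixed, Daria's statement is true, so Daria is a knight.
With that fixed, Sara's statement is false, so Sara is a knave.
Consider Hiro. Suppose Hiro is a knight.
Then no assignment of the remaining roles makes every statement match its speaker's type — contradiction.
So Hiro is a knave.
With that fixed, Sven's statement is false, so Sven is a knave.
Consider Divya. Suppose Divya is a knight.
Then Hiro's statement comes out true, contradicting Hiro being a knave.
So Divya is a knave.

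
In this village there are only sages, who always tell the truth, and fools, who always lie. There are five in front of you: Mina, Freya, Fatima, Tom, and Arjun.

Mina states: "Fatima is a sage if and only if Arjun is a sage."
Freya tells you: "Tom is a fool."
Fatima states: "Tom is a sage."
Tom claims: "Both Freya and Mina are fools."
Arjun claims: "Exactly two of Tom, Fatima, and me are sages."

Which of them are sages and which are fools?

Mina: sage, Freya: sage, Fatima: fool, Tom: fool, Arjun: fool

Consider Mina. Suppose Mina is a fool.
Then no assignment of the remaining roles makes every statement match its speaker's type — contradiction.
So Mina is a sage.
With that fixed, Tom's statement is false, so Tom is a fool.
With that fixed, Freya's statement is true, so Freya is a sage.
With that fixed, Fatima's statement is false, so Fatima is a fool.
With that fixed, Arjun's statement is false, so Arjun is a fool.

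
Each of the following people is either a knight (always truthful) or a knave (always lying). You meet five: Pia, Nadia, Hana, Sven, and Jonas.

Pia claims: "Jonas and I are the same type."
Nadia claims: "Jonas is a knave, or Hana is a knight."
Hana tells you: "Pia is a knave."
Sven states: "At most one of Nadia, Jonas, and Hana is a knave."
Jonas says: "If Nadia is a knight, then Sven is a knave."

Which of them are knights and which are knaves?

Consider Pia. Suppose Pia is a knave.
Then no assignment of the remaining roles makes every statement match its speaker's type — contradiction.
So Pia is a knight.
With that fixed, Hana's statement is false, so Hana is a knave.
Consider Nadia. Suppose Nadia is a knight.
Then no assignment of the remaining roles makes every statement match its speaker's type — contradiction.
So Nadia is a knave.
With that fixed, Sven's statement is false, so Sven is a knave.
With that fixed, Jonas's statement is true, so Jonas is a knight.

Pia: knight, Nadia: knave, Hana: knave, Sven: knave, Jonas: knight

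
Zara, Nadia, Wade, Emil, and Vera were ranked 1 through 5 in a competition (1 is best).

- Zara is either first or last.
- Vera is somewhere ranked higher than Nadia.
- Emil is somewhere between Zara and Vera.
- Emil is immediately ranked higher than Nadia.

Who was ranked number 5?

Zara

With clues 1–2, Vera is ruled out for rank 5.
With clues 1–3, Emil is ruled out for rank 5.
With clues 1–4, Nadia and Wade are ruled out for rank 5.
So rank 5 is Zara.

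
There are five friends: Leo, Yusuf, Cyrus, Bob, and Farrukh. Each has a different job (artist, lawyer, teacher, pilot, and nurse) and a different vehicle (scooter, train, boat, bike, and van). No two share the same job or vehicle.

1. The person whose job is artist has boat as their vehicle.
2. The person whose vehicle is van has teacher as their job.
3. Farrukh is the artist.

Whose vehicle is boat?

With clues 1–3, Bob, Cyrus, Leo, and Yusuf are impossible for the one with vehicle boat.
That leaves Farrukh.

Farrukh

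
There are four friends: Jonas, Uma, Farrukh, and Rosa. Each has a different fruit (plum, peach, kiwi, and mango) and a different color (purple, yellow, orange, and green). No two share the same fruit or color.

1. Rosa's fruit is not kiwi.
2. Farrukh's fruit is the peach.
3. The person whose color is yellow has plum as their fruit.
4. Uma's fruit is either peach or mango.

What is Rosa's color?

yellow

With clues 1–4, green, orange, and purple are impossible for Rosa's color.
That leaves yellow.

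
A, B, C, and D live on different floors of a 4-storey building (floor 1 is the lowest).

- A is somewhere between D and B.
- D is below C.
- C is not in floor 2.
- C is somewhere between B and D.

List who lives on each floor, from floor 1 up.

D, A, C, B

From clue 1: A is in {2,3}.
From clues 1–3: A → floor 2.
From clues 1–4: D → floor 1, C → floor 3, B → floor 4.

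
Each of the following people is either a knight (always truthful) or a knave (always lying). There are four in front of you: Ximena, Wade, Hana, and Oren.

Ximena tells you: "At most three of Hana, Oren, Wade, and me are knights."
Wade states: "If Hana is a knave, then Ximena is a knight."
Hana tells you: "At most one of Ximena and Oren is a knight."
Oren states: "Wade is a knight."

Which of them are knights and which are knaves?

Ximena: knight, Wade: knight, Hana: knave, Oren: knight

Consider Ximena. Suppose Ximena is a knave.
Then Ximena's own statement would have to be false, but it can't be — contradiction.
So Ximena is a knight.
With that fixed, Wade's statement is true, so Wade is a knight.
With that fixed, Oren's statement is true, so Oren is a knight.
With that fixed, Hana's statement is false, so Hana is a knave.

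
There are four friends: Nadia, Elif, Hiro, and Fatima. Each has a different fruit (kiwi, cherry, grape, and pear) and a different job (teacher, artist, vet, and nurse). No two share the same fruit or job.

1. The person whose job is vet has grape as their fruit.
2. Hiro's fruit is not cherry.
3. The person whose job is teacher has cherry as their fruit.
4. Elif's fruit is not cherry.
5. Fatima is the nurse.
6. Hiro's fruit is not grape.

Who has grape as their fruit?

Elif

With clues 1–5, Fatima and Nadia are impossible for the one with fruit grape.
With clues 1–6, Hiro is impossible for the one with fruit grape.
That leaves Elif.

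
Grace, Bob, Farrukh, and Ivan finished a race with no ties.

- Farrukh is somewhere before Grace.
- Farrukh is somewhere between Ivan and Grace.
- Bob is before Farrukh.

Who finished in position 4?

With clue 1, Farrukh is ruled out for place 4.
With clues 1–2, Ivan is ruled out for place 4.
With clues 1–3, Bob is ruled out for place 4.
So place 4 is Grace.

Grace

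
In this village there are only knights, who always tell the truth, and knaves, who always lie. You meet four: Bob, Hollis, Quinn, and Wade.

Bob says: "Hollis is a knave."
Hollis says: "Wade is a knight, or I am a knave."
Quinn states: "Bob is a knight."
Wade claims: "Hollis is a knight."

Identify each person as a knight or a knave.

Consider Bob. Suppose Bob is a knight.
Then no assignment of the remaining roles makes every statement match its speaker's type — contradiction.
So Bob is a knave.
With that fixed, Quinn's statement is false, so Quinn is a knave.
Consider Hollis. Suppose Hollis is a knave.
Then Bob's statement comes out true, contradicting Bob being a knave.
So Hollis is a knight.
With that fixed, Wade's statement is true, so Wade is a knight.

Bob: knave, Hollis: knight, Quinn: knave, Wade: knight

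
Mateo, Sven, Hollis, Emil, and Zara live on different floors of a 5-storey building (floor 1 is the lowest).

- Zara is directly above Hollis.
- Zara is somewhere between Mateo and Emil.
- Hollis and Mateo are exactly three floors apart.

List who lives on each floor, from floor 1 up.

From clue 1: Hollis is in {1,2,3,4}.
From clues 1–2: Hollis is in {2,3}.
From clues 1–3: Emil → floor 1, Hollis → floor 2, Zara → floor 3, Sven → floor 4, Mateo → floor 5.

Emil, Hollis, Zara, Sven, Mateo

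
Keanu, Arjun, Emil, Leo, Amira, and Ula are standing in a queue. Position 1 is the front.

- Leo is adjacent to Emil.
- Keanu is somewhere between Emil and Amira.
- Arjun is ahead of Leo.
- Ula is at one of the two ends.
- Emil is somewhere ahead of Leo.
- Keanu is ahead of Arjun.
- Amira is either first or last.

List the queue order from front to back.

Amira, Keanu, Arjun, Emil, Leo, Ula

From clues 1–2: Keanu is in {2,3,4,5}.
From clues 1–4: Ula is in {1,6}.
From clues 1–6: Keanu is in {2,3}.
From clues 1–7: Amira → position 1, Keanu → position 2, Arjun → position 3, Emil → position 4, Leo → position 5, Ula → position 6.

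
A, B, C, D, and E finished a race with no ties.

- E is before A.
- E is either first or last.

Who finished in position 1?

With clue 1, A is ruled out for place 1.
With clues 1–2, B, C, and D are ruled out for place 1.
So place 1 is E.

E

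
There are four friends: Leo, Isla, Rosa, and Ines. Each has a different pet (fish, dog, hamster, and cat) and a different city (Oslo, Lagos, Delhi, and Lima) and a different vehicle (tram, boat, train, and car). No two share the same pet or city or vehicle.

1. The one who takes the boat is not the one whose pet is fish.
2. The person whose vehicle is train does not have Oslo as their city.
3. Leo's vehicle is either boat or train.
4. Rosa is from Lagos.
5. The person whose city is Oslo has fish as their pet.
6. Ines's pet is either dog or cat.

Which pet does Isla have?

With clues 1–6, cat, dog, and hamster are impossible for Isla's pet.
That leaves fish.

fish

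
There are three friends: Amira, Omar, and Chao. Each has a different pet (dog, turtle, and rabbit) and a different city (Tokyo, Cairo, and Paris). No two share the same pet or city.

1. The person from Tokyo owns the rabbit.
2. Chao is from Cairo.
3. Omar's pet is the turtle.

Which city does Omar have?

With clues 1–2, Cairo is impossible for Omar's city.
With clues 1–3, Tokyo is impossible for Omar's city.
That leaves Paris.

Paris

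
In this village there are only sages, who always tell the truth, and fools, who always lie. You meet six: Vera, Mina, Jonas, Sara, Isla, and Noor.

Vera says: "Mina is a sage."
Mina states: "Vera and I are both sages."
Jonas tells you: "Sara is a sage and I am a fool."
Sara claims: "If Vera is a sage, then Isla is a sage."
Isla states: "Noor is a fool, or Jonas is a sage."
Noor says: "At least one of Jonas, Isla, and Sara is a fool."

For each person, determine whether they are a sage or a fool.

Consider Vera. Suppose Vera is a fool.
Then no assignment of the remaining roles makes every statement match its speaker's type — contradiction.
So Vera is a sage.
Consider Mina. Suppose Mina is a fool.
Then Vera's statement comes out false, contradicting Vera being a sage.
So Mina is a sage.
Consider Jonas. Suppose Jonas is a sage.
Then Jonas's own statement would have to be true, but it can't be — contradiction.
So Jonas is a fool.
With that fixed, Noor's statement is true, so Noor is a sage.
With that fixed, Isla's statement is false, so Isla is a fool.
With that fixed, Sara's statement is false, so Sara is a fool.

Vera: sage, Mina: sage, Jonas: fool, Sara: fool, Isla: fool, Noor: sage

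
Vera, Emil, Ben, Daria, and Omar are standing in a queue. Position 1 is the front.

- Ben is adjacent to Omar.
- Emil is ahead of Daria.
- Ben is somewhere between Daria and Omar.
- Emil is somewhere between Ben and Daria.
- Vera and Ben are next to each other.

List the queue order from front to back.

From clues 1–2: Emil is in {1,2,3,4}.
From clues 1–3: Ben is in {2,3,4}.
From clues 1–4: Emil is in {3,4}.
From clues 1–5: Omar → position 1, Ben → position 2, Vera → position 3, Emil → position 4, Daria → position 5.

Omar, Ben, Vera, Emil, Daria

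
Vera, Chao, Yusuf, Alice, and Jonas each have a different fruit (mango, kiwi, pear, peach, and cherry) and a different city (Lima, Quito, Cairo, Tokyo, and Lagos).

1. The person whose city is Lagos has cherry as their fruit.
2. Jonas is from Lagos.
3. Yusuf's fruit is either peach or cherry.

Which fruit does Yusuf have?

peach

With clues 1–2, cherry is impossible for Yusuf's fruit.
With clues 1–3, kiwi, mango, and pear are impossible for Yusuf's fruit.
That leaves peach.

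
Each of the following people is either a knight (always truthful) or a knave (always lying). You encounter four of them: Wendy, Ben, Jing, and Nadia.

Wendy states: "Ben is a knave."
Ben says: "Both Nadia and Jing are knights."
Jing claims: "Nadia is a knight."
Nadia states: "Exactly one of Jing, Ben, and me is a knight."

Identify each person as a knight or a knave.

Consider Wendy. Suppose Wendy is a knave.
Then no assignment of the remaining roles makes every statement match its speaker's type — contradiction.
So Wendy is a knight.
Consider Ben. Suppose Ben is a knight.
Then Wendy's statement comes out false, contradicting Wendy being a knight.
So Ben is a knave.
Consider Jing. Suppose Jing is a knight.
Then whichever role Nadia has, Nadia's statement has the wrong truth value — contradiction.
So Jing is a knave.
Consider Nadia. Suppose Nadia is a knight.
Then Jing's statement comes out true, contradicting Jing being a knave.
So Nadia is a knave.

Wendy: knight, Ben: knave, Jing: knave, Nadia: knave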